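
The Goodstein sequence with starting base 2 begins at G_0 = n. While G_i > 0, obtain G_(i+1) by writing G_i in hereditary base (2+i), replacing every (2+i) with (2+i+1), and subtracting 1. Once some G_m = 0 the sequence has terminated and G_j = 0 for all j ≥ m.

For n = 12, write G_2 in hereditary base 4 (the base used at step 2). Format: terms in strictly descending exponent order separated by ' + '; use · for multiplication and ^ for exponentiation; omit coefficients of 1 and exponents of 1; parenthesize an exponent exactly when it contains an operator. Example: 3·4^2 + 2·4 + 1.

4^(4 + 1) + 2·4^2 + 2·4 + 1

step 0: 12 = 2^(2 + 1) + 2^2; sub 3 for 2: 3^(3 + 1) + 3^3; = 108; G_1 = 108−1 = 107
step 1: 107 = 3^(3 + 1) + 2·3^2 + 2·3 + 2; sub 4 for 3: 4^(4 + 1) + 2·4^2 + 2·4 + 2; = 1066; G_2 = 1066−1 = 1065
step 2: 1065 = 4^(4 + 1) + 2·4^2 + 2·4 + 1; sub 5 for 4: 5^(5 + 1) + 2·5^2 + 2·5 + 1; = 15686; G_3 = 15686−1 = 15685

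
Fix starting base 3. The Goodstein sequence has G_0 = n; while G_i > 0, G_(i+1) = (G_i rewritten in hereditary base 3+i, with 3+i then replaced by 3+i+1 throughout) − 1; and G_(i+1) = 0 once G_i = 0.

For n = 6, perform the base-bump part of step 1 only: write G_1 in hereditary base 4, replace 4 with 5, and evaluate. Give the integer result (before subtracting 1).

8

base 3: 6 = 2·3; at 4: 2·4 = 8; next = 7
base 4: 7 = 4 + 3; at 5: 5 + 3 = 8; next = 7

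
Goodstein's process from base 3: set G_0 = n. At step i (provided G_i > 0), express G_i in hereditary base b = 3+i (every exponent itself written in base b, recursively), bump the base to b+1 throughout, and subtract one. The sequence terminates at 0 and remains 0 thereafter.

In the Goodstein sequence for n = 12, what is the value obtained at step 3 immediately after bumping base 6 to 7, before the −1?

50

12 —HB3→ 3^2 + 3 —bump→ 4^2 + 4 = 20 —(−1)→ 19
19 —HB4→ 4^2 + 3 —bump→ 5^2 + 3 = 28 —(−1)→ 27
27 —HB5→ 5^2 + 2 —bump→ 6^2 + 2 = 38 —(−1)→ 37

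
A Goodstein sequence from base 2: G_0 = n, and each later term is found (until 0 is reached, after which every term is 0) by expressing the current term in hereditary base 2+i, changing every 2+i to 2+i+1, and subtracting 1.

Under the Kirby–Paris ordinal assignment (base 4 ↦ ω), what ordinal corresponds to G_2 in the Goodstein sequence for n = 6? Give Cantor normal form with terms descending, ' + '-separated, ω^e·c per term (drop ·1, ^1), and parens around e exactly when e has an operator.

ω^ω + 1

6 —HB2→ 2^2 + 2 —bump→ 3^3 + 3 = 30 —(−1)→ 29
29 —HB3→ 3^3 + 2 —bump→ 4^4 + 2 = 258 —(−1)→ 257
257 —HB4→ 4^4 + 1 —bump→ 5^5 + 1 = 3126 —(−1)→ 3125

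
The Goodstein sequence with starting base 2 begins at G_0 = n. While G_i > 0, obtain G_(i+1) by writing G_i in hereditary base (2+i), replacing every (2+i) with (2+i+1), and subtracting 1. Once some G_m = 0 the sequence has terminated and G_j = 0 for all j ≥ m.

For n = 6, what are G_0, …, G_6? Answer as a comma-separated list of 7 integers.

6, 29, 257, 3125, 46655, 98039, 187243

step 0: 6 = 2^2 + 2; sub 3 for 2: 3^3 + 3; = 30; G_1 = 30−1 = 29
step 1: 29 = 3^3 + 2; sub 4 for 3: 4^4 + 2; = 258; G_2 = 258−1 = 257
step 2: 257 = 4^4 + 1; sub 5 for 4: 5^5 + 1; = 3126; G_3 = 3126−1 = 3125
step 3: 3125 = 5^5; sub 6 for 5: 6^6; = 46656; G_4 = 46656−1 = 46655
step 4: 46655 = 5·6^5 + 5·6^4 + 5·6^3 + 5·6^2 + 5·6 + 5; sub 7 for 6: 5·7^5 + 5·7^4 + 5·7^3 + 5·7^2 + 5·7 + 5; = 98040; G_5 = 98040−1 = 98039
step 5: 98039 = 5·7^5 + 5·7^4 + 5·7^3 + 5·7^2 + 5·7 + 4; sub 8 for 7: 5·8^5 + 5·8^4 + 5·8^3 + 5·8^2 + 5·8 + 4; = 187244; G_6 = 187244−1 = 187243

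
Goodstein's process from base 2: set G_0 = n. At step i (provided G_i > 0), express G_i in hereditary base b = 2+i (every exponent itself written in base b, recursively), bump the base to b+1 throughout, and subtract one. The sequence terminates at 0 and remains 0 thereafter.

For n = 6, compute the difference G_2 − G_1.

base 2: 6 = 2^2 + 2; at 3: 3^3 + 3 = 30; next = 29
base 3: 29 = 3^3 + 2; at 4: 4^4 + 2 = 258; next = 257

228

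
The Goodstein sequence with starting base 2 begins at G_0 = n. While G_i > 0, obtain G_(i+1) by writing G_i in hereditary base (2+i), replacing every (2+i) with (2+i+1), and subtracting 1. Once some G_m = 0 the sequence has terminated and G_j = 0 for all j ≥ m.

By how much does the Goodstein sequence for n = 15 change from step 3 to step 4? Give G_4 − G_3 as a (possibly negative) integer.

base 2: 15 = 2^(2 + 1) + 2^2 + 2 + 1; at 3: 3^(3 + 1) + 3^3 + 3 + 1 = 112; next = 111
base 3: 111 = 3^(3 + 1) + 3^3 + 3; at 4: 4^(4 + 1) + 4^4 + 4 = 1284; next = 1283
base 4: 1283 = 4^(4 + 1) + 4^4 + 3; at 5: 5^(5 + 1) + 5^5 + 3 = 18753; next = 18752
base 5: 18752 = 5^(5 + 1) + 5^5 + 2; at 6: 6^(6 + 1) + 6^6 + 2 = 326594; next = 326593

307841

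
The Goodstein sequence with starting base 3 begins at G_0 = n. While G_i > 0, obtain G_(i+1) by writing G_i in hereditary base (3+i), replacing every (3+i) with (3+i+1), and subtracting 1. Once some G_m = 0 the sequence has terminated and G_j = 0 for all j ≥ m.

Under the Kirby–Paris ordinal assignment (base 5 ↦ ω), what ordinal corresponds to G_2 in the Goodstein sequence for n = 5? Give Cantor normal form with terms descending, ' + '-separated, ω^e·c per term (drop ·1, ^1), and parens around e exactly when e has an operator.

ω

(0) 5|_3 = 3 + 2 ↦ 4 + 2|_4 = 6 ⇒ 5
(1) 5|_4 = 4 + 1 ↦ 5 + 1|_5 = 6 ⇒ 5
(2) 5|_5 = 5 ↦ 6|_6 = 6 ⇒ 5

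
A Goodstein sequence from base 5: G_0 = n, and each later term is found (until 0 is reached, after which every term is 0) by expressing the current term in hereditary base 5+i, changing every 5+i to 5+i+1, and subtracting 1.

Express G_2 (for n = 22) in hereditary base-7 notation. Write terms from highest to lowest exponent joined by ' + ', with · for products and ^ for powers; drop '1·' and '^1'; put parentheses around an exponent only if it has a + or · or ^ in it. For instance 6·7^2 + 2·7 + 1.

4·7

22 —HB5→ 4·5 + 2 —bump→ 4·6 + 2 = 26 —(−1)→ 25
25 —HB6→ 4·6 + 1 —bump→ 4·7 + 1 = 29 —(−1)→ 28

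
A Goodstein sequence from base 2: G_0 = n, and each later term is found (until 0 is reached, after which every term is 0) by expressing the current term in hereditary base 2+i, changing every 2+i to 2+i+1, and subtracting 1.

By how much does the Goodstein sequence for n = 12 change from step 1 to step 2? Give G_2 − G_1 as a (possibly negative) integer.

[0] 12 ≡ 2^(2 + 1) + 2^2 (base 2). Lift 3: 108. −1: 107.
[1] 107 ≡ 3^(3 + 1) + 2·3^2 + 2·3 + 2 (base 3). Lift 4: 1066. −1: 1065.

958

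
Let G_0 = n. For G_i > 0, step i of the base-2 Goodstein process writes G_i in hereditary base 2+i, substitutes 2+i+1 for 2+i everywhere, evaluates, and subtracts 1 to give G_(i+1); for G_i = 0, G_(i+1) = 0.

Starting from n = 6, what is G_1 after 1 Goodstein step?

base 2: 6 = 2^2 + 2; at 3: 3^3 + 3 = 30; next = 29
base 3: 29 = 3^3 + 2; at 4: 4^4 + 2 = 258; next = 257

29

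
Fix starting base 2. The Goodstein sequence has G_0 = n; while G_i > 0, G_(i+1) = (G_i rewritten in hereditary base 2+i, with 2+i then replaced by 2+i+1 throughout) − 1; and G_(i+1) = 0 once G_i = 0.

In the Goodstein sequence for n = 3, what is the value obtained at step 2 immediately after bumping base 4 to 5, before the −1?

3

step 0: 3 = 2 + 1; sub 3 for 2: 3 + 1; = 4; G_1 = 4−1 = 3
step 1: 3 = 3; sub 4 for 3: 4; = 4; G_2 = 4−1 = 3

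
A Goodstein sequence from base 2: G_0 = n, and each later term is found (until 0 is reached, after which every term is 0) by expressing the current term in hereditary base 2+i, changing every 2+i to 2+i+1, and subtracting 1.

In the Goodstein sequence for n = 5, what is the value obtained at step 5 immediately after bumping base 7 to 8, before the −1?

1752

(0) 5|_2 = 2^2 + 1 ↦ 3^3 + 1|_3 = 28 ⇒ 27
(1) 27|_3 = 3^3 ↦ 4^4|_4 = 256 ⇒ 255
(2) 255|_4 = 3·4^3 + 3·4^2 + 3·4 + 3 ↦ 3·5^3 + 3·5^2 + 3·5 + 3|_5 = 468 ⇒ 467
(3) 467|_5 = 3·5^3 + 3·5^2 + 3·5 + 2 ↦ 3·6^3 + 3·6^2 + 3·6 + 2|_6 = 776 ⇒ 775
(4) 775|_6 = 3·6^3 + 3·6^2 + 3·6 + 1 ↦ 3·7^3 + 3·7^2 + 3·7 + 1|_7 = 1198 ⇒ 1197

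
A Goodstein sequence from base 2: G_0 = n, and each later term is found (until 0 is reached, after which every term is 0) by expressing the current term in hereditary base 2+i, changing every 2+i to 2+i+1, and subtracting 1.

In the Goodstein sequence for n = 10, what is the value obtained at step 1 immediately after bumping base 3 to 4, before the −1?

1026

step 0: 10 = 2^(2 + 1) + 2; sub 3 for 2: 3^(3 + 1) + 3; = 84; G_1 = 84−1 = 83
step 1: 83 = 3^(3 + 1) + 2; sub 4 for 3: 4^(4 + 1) + 2; = 1026; G_2 = 1026−1 = 1025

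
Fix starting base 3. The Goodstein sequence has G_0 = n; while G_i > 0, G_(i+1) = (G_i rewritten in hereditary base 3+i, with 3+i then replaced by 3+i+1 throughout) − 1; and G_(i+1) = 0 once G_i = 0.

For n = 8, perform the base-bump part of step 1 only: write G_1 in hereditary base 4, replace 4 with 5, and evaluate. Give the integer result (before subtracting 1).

[0] 8 ≡ 2·3 + 2 (base 3). Lift 4: 10. −1: 9.
[1] 9 ≡ 2·4 + 1 (base 4). Lift 5: 11. −1: 10.

11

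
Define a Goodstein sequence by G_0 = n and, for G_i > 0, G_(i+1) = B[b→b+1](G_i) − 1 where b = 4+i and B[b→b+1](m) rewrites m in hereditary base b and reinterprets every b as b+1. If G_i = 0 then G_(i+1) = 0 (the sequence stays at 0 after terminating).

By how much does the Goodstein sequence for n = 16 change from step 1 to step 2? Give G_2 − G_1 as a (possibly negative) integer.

3

i=0: 16 = 4^2 (b=4); 4→5: 5^2 = 25; 25−1 = 24
i=1: 24 = 4·5 + 4 (b=5); 5→6: 4·6 + 4 = 28; 28−1 = 27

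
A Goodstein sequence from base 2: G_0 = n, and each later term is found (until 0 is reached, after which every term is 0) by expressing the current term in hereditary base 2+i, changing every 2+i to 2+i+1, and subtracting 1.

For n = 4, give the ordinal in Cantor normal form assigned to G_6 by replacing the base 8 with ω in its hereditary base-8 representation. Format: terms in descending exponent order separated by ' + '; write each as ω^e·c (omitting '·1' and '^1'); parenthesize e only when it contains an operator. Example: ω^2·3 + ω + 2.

ω^2·2 + ω + 3

step 0: 4 = 2^2; sub 3 for 2: 3^3; = 27; G_1 = 27−1 = 26
step 1: 26 = 2·3^2 + 2·3 + 2; sub 4 for 3: 2·4^2 + 2·4 + 2; = 42; G_2 = 42−1 = 41
step 2: 41 = 2·4^2 + 2·4 + 1; sub 5 for 4: 2·5^2 + 2·5 + 1; = 61; G_3 = 61−1 = 60
step 3: 60 = 2·5^2 + 2·5; sub 6 for 5: 2·6^2 + 2·6; = 84; G_4 = 84−1 = 83
step 4: 83 = 2·6^2 + 6 + 5; sub 7 for 6: 2·7^2 + 7 + 5; = 110; G_5 = 110−1 = 109
step 5: 109 = 2·7^2 + 7 + 4; sub 8 for 7: 2·8^2 + 8 + 4; = 140; G_6 = 140−1 = 139
step 6: 139 = 2·8^2 + 8 + 3; sub 9 for 8: 2·9^2 + 9 + 3; = 174; G_7 = 174−1 = 173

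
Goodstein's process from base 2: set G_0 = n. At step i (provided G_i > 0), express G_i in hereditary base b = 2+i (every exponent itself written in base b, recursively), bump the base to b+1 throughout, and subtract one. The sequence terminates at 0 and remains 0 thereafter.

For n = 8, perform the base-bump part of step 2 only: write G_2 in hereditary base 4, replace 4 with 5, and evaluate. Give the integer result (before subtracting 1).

(0) 8|_2 = 2^(2 + 1) ↦ 3^(3 + 1)|_3 = 81 ⇒ 80
(1) 80|_3 = 2·3^3 + 2·3^2 + 2·3 + 2 ↦ 2·4^4 + 2·4^2 + 2·4 + 2|_4 = 554 ⇒ 553

6311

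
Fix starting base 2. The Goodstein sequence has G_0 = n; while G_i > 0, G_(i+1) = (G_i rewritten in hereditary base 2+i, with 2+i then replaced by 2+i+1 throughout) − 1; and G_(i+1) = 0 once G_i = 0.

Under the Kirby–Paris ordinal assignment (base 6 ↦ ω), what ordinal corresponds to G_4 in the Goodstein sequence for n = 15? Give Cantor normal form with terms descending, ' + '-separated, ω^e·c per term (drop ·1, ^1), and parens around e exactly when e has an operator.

ω^(ω + 1) + ω^ω + 1

G_0 = 15. HB_2(15) = 2^(2 + 1) + 2^2 + 2 + 1. Bump = 112. G_1 = 111.
G_1 = 111. HB_3(111) = 3^(3 + 1) + 3^3 + 3. Bump = 1284. G_2 = 1283.
G_2 = 1283. HB_4(1283) = 4^(4 + 1) + 4^4 + 3. Bump = 18753. G_3 = 18752.
G_3 = 18752. HB_5(18752) = 5^(5 + 1) + 5^5 + 2. Bump = 326594. G_4 = 326593.
G_4 = 326593. HB_6(326593) = 6^(6 + 1) + 6^6 + 1. Bump = 6588345. G_5 = 6588344.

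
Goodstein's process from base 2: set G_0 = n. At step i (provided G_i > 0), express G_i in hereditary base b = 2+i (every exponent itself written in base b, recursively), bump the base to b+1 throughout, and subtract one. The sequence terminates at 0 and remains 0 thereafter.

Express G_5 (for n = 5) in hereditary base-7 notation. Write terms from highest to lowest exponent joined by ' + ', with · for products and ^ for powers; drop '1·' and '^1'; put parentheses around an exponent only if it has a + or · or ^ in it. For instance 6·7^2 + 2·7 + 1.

(0) 5|_2 = 2^2 + 1 ↦ 3^3 + 1|_3 = 28 ⇒ 27
(1) 27|_3 = 3^3 ↦ 4^4|_4 = 256 ⇒ 255
(2) 255|_4 = 3·4^3 + 3·4^2 + 3·4 + 3 ↦ 3·5^3 + 3·5^2 + 3·5 + 3|_5 = 468 ⇒ 467
(3) 467|_5 = 3·5^3 + 3·5^2 + 3·5 + 2 ↦ 3·6^3 + 3·6^2 + 3·6 + 2|_6 = 776 ⇒ 775
(4) 775|_6 = 3·6^3 + 3·6^2 + 3·6 + 1 ↦ 3·7^3 + 3·7^2 + 3·7 + 1|_7 = 1198 ⇒ 1197
(5) 1197|_7 = 3·7^3 + 3·7^2 + 3·7 ↦ 3·8^3 + 3·8^2 + 3·8|_8 = 1752 ⇒ 1751

3·7^3 + 3·7^2 + 3·7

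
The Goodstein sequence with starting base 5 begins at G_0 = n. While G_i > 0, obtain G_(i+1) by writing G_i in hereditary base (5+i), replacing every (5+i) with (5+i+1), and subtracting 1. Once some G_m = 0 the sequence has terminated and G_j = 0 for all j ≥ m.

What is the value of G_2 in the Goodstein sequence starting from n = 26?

(0) 26|_5 = 5^2 + 1 ↦ 6^2 + 1|_6 = 37 ⇒ 36
(1) 36|_6 = 6^2 ↦ 7^2|_7 = 49 ⇒ 48
(2) 48|_7 = 6·7 + 6 ↦ 6·8 + 6|_8 = 54 ⇒ 53

48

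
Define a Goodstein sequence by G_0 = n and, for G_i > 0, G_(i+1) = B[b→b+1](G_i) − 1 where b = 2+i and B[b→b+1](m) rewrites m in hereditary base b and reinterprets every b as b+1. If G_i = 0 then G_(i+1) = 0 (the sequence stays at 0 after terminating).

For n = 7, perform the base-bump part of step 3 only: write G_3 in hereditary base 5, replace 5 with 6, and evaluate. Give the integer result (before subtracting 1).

(0) 7|_2 = 2^2 + 2 + 1 ↦ 3^3 + 3 + 1|_3 = 31 ⇒ 30
(1) 30|_3 = 3^3 + 3 ↦ 4^4 + 4|_4 = 260 ⇒ 259
(2) 259|_4 = 4^4 + 3 ↦ 5^5 + 3|_5 = 3128 ⇒ 3127

46658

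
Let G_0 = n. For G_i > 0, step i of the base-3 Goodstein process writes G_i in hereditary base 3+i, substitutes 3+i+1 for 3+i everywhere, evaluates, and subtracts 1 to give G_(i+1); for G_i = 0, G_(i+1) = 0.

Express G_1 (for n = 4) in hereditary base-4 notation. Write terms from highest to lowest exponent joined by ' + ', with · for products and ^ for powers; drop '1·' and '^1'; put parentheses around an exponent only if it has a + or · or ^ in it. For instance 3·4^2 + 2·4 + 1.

G_0 = 4. HB_3(4) = 3 + 1. Bump = 5. G_1 = 4.
G_1 = 4. HB_4(4) = 4. Bump = 5. G_2 = 4.

4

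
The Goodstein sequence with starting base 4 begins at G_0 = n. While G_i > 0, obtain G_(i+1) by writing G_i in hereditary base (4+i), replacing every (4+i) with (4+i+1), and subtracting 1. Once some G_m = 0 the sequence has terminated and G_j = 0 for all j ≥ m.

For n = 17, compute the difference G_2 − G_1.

10

G_0=17  [base 4] 4^2 + 1  →[4↦5]→  5^2 + 1 = 26  −1 ⇒ G_1=25
G_1=25  [base 5] 5^2  →[5↦6]→  6^2 = 36  −1 ⇒ G_2=35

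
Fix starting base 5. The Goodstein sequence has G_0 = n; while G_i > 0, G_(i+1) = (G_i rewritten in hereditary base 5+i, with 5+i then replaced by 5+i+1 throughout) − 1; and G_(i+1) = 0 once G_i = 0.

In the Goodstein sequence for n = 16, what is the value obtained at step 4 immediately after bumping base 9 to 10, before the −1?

G_0=16  [base 5] 3·5 + 1  →[5↦6]→  3·6 + 1 = 19  −1 ⇒ G_1=18
G_1=18  [base 6] 3·6  →[6↦7]→  3·7 = 21  −1 ⇒ G_2=20
G_2=20  [base 7] 2·7 + 6  →[7↦8]→  2·8 + 6 = 22  −1 ⇒ G_3=21
G_3=21  [base 8] 2·8 + 5  →[8↦9]→  2·9 + 5 = 23  −1 ⇒ G_4=22
G_4=22  [base 9] 2·9 + 4  →[9↦10]→  2·10 + 4 = 24  −1 ⇒ G_5=23

24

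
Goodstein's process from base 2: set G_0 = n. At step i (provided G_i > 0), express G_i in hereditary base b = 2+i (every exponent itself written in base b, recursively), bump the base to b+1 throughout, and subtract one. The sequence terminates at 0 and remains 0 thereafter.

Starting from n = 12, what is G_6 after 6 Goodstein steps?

134217867

base 2: 12 = 2^(2 + 1) + 2^2; at 3: 3^(3 + 1) + 3^3 = 108; next = 107
base 3: 107 = 3^(3 + 1) + 2·3^2 + 2·3 + 2; at 4: 4^(4 + 1) + 2·4^2 + 2·4 + 2 = 1066; next = 1065
base 4: 1065 = 4^(4 + 1) + 2·4^2 + 2·4 + 1; at 5: 5^(5 + 1) + 2·5^2 + 2·5 + 1 = 15686; next = 15685
base 5: 15685 = 5^(5 + 1) + 2·5^2 + 2·5; at 6: 6^(6 + 1) + 2·6^2 + 2·6 = 280020; next = 280019
base 6: 280019 = 6^(6 + 1) + 2·6^2 + 6 + 5; at 7: 7^(7 + 1) + 2·7^2 + 7 + 5 = 5764911; next = 5764910
base 7: 5764910 = 7^(7 + 1) + 2·7^2 + 7 + 4; at 8: 8^(8 + 1) + 2·8^2 + 8 + 4 = 134217868; next = 134217867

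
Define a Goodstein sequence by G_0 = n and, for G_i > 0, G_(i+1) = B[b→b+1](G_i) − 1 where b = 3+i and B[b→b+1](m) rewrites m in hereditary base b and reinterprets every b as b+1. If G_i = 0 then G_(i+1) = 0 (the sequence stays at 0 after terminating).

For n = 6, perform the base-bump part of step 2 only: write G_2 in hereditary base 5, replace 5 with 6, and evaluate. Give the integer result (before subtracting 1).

8

step 0: 6 = 2·3; sub 4 for 3: 2·4; = 8; G_1 = 8−1 = 7
step 1: 7 = 4 + 3; sub 5 for 4: 5 + 3; = 8; G_2 = 8−1 = 7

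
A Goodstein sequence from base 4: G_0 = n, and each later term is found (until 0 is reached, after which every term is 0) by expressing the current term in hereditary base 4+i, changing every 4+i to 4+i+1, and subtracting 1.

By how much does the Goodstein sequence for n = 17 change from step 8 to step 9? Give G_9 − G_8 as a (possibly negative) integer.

3

G_0 = 17. HB_4(17) = 4^2 + 1. Bump = 26. G_1 = 25.
G_1 = 25. HB_5(25) = 5^2. Bump = 36. G_2 = 35.
G_2 = 35. HB_6(35) = 5·6 + 5. Bump = 40. G_3 = 39.
G_3 = 39. HB_7(39) = 5·7 + 4. Bump = 44. G_4 = 43.
G_4 = 43. HB_8(43) = 5·8 + 3. Bump = 48. G_5 = 47.
G_5 = 47. HB_9(47) = 5·9 + 2. Bump = 52. G_6 = 51.
G_6 = 51. HB_10(51) = 5·10 + 1. Bump = 56. G_7 = 55.
G_7 = 55. HB_11(55) = 5·11. Bump = 60. G_8 = 59.
G_8 = 59. HB_12(59) = 4·12 + 11. Bump = 63. G_9 = 62.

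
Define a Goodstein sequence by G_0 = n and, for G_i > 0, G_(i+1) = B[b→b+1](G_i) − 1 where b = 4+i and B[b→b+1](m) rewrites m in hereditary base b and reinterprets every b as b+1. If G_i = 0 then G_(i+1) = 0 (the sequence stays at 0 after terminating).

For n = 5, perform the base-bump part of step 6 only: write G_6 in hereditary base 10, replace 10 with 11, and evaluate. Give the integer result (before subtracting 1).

1

G_0 = 5. HB_4(5) = 4 + 1. Bump = 6. G_1 = 5.
G_1 = 5. HB_5(5) = 5. Bump = 6. G_2 = 5.
G_2 = 5. HB_6(5) = 5. Bump = 5. G_3 = 4.
G_3 = 4. HB_7(4) = 4. Bump = 4. G_4 = 3.
G_4 = 3. HB_8(3) = 3. Bump = 3. G_5 = 2.
G_5 = 2. HB_9(2) = 2. Bump = 2. G_6 = 1.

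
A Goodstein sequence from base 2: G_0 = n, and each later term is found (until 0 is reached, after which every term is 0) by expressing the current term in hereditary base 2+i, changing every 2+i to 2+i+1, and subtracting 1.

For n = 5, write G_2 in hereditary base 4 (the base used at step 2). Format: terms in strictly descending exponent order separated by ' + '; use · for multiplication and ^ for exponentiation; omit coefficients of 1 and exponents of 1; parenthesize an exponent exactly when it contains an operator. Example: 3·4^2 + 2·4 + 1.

3·4^3 + 3·4^2 + 3·4 + 3

(0) 5|_2 = 2^2 + 1 ↦ 3^3 + 1|_3 = 28 ⇒ 27
(1) 27|_3 = 3^3 ↦ 4^4|_4 = 256 ⇒ 255
(2) 255|_4 = 3·4^3 + 3·4^2 + 3·4 + 3 ↦ 3·5^3 + 3·5^2 + 3·5 + 3|_5 = 468 ⇒ 467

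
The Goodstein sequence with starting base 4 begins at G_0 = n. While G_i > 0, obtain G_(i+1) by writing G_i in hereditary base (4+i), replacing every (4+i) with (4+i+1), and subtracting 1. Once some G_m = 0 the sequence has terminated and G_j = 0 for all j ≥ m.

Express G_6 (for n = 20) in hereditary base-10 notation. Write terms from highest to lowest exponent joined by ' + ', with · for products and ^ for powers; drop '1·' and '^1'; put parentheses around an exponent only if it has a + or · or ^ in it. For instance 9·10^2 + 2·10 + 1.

step 0: 20 = 4^2 + 4; sub 5 for 4: 5^2 + 5; = 30; G_1 = 30−1 = 29
step 1: 29 = 5^2 + 4; sub 6 for 5: 6^2 + 4; = 40; G_2 = 40−1 = 39
step 2: 39 = 6^2 + 3; sub 7 for 6: 7^2 + 3; = 52; G_3 = 52−1 = 51
step 3: 51 = 7^2 + 2; sub 8 for 7: 8^2 + 2; = 66; G_4 = 66−1 = 65
step 4: 65 = 8^2 + 1; sub 9 for 8: 9^2 + 1; = 82; G_5 = 82−1 = 81
step 5: 81 = 9^2; sub 10 for 9: 10^2; = 100; G_6 = 100−1 = 99
step 6: 99 = 9·10 + 9; sub 11 for 10: 9·11 + 9; = 108; G_7 = 108−1 = 107

9·10 + 9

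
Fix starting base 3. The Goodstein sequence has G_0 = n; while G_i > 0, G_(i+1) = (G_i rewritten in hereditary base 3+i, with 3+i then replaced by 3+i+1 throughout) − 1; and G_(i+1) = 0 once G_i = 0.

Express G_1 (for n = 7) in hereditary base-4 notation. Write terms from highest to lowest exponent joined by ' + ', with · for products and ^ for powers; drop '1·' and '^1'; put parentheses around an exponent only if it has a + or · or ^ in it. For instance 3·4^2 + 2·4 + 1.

2·4

(0) 7|_3 = 2·3 + 1 ↦ 2·4 + 1|_4 = 9 ⇒ 8
(1) 8|_4 = 2·4 ↦ 2·5|_5 = 10 ⇒ 9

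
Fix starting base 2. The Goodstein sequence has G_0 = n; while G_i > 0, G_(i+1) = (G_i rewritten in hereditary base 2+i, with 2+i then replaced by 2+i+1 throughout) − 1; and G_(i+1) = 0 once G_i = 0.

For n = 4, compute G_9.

253

i=0: 4 = 2^2 (b=2); 2→3: 3^3 = 27; 27−1 = 26
i=1: 26 = 2·3^2 + 2·3 + 2 (b=3); 3→4: 2·4^2 + 2·4 + 2 = 42; 42−1 = 41
i=2: 41 = 2·4^2 + 2·4 + 1 (b=4); 4→5: 2·5^2 + 2·5 + 1 = 61; 61−1 = 60
i=3: 60 = 2·5^2 + 2·5 (b=5); 5→6: 2·6^2 + 2·6 = 84; 84−1 = 83
i=4: 83 = 2·6^2 + 6 + 5 (b=6); 6→7: 2·7^2 + 7 + 5 = 110; 110−1 = 109
i=5: 109 = 2·7^2 + 7 + 4 (b=7); 7→8: 2·8^2 + 8 + 4 = 140; 140−1 = 139
i=6: 139 = 2·8^2 + 8 + 3 (b=8); 8→9: 2·9^2 + 9 + 3 = 174; 174−1 = 173
i=7: 173 = 2·9^2 + 9 + 2 (b=9); 9→10: 2·10^2 + 10 + 2 = 212; 212−1 = 211
i=8: 211 = 2·10^2 + 10 + 1 (b=10); 10→11: 2·11^2 + 11 + 1 = 254; 254−1 = 253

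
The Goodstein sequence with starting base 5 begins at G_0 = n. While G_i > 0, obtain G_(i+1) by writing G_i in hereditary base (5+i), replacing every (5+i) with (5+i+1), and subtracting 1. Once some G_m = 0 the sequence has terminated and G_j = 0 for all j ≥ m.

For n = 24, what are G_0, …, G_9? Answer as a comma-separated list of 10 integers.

[0] 24 ≡ 4·5 + 4 (base 5). Lift 6: 28. −1: 27.
[1] 27 ≡ 4·6 + 3 (base 6). Lift 7: 31. −1: 30.
[2] 30 ≡ 4·7 + 2 (base 7). Lift 8: 34. −1: 33.
[3] 33 ≡ 4·8 + 1 (base 8). Lift 9: 37. −1: 36.
[4] 36 ≡ 4·9 (base 9). Lift 10: 40. −1: 39.
[5] 39 ≡ 3·10 + 9 (base 10). Lift 11: 42. −1: 41.
[6] 41 ≡ 3·11 + 8 (base 11). Lift 12: 44. −1: 43.
[7] 43 ≡ 3·12 + 7 (base 12). Lift 13: 46. −1: 45.
[8] 45 ≡ 3·13 + 6 (base 13). Lift 14: 48. −1: 47.

24, 27, 30, 33, 36, 39, 41, 43, 45, 47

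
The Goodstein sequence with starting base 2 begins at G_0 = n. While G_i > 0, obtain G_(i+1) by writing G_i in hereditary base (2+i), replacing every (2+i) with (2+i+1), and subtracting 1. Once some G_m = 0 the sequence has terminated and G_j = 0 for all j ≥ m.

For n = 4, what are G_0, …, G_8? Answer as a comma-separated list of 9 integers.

4, 26, 41, 60, 83, 109, 139, 173, 211

(0) 4|_2 = 2^2 ↦ 3^3|_3 = 27 ⇒ 26
(1) 26|_3 = 2·3^2 + 2·3 + 2 ↦ 2·4^2 + 2·4 + 2|_4 = 42 ⇒ 41
(2) 41|_4 = 2·4^2 + 2·4 + 1 ↦ 2·5^2 + 2·5 + 1|_5 = 61 ⇒ 60
(3) 60|_5 = 2·5^2 + 2·5 ↦ 2·6^2 + 2·6|_6 = 84 ⇒ 83
(4) 83|_6 = 2·6^2 + 6 + 5 ↦ 2·7^2 + 7 + 5|_7 = 110 ⇒ 109
(5) 109|_7 = 2·7^2 + 7 + 4 ↦ 2·8^2 + 8 + 4|_8 = 140 ⇒ 139
(6) 139|_8 = 2·8^2 + 8 + 3 ↦ 2·9^2 + 9 + 3|_9 = 174 ⇒ 173
(7) 173|_9 = 2·9^2 + 9 + 2 ↦ 2·10^2 + 10 + 2|_10 = 212 ⇒ 211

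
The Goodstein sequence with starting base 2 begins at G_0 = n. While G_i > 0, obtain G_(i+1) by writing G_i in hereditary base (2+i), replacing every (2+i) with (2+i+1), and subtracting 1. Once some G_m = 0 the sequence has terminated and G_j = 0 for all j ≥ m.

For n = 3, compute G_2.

3

base 2: 3 = 2 + 1; at 3: 3 + 1 = 4; next = 3
base 3: 3 = 3; at 4: 4 = 4; next = 3
base 4: 3 = 3; at 5: 3 = 3; next = 2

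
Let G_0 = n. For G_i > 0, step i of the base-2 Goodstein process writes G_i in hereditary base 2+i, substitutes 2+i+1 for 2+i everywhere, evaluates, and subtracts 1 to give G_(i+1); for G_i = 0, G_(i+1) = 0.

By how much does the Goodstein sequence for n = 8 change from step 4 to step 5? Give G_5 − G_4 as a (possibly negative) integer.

1553800

i=0: 8 = 2^(2 + 1) (b=2); 2→3: 3^(3 + 1) = 81; 81−1 = 80
i=1: 80 = 2·3^3 + 2·3^2 + 2·3 + 2 (b=3); 3→4: 2·4^4 + 2·4^2 + 2·4 + 2 = 554; 554−1 = 553
i=2: 553 = 2·4^4 + 2·4^2 + 2·4 + 1 (b=4); 4→5: 2·5^5 + 2·5^2 + 2·5 + 1 = 6311; 6311−1 = 6310
i=3: 6310 = 2·5^5 + 2·5^2 + 2·5 (b=5); 5→6: 2·6^6 + 2·6^2 + 2·6 = 93396; 93396−1 = 93395
i=4: 93395 = 2·6^6 + 2·6^2 + 6 + 5 (b=6); 6→7: 2·7^7 + 2·7^2 + 7 + 5 = 1647196; 1647196−1 = 1647195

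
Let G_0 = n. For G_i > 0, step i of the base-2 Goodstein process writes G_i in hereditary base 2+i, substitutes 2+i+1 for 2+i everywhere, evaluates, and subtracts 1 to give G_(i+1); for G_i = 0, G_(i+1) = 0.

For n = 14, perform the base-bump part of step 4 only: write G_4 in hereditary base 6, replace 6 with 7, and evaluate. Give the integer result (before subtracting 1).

5862841

step 0: 14 = 2^(2 + 1) + 2^2 + 2; sub 3 for 2: 3^(3 + 1) + 3^3 + 3; = 111; G_1 = 111−1 = 110
step 1: 110 = 3^(3 + 1) + 3^3 + 2; sub 4 for 3: 4^(4 + 1) + 4^4 + 2; = 1282; G_2 = 1282−1 = 1281
step 2: 1281 = 4^(4 + 1) + 4^4 + 1; sub 5 for 4: 5^(5 + 1) + 5^5 + 1; = 18751; G_3 = 18751−1 = 18750
step 3: 18750 = 5^(5 + 1) + 5^5; sub 6 for 5: 6^(6 + 1) + 6^6; = 326592; G_4 = 326592−1 = 326591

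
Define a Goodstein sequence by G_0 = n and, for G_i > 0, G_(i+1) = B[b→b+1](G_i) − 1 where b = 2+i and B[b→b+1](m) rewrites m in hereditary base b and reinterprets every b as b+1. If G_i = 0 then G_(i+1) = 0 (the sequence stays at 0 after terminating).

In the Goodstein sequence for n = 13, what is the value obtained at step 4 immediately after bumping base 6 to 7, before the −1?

G_0=13  [base 2] 2^(2 + 1) + 2^2 + 1  →[2↦3]→  3^(3 + 1) + 3^3 + 1 = 109  −1 ⇒ G_1=108
G_1=108  [base 3] 3^(3 + 1) + 3^3  →[3↦4]→  4^(4 + 1) + 4^4 = 1280  −1 ⇒ G_2=1279
G_2=1279  [base 4] 4^(4 + 1) + 3·4^3 + 3·4^2 + 3·4 + 3  →[4↦5]→  5^(5 + 1) + 3·5^3 + 3·5^2 + 3·5 + 3 = 16093  −1 ⇒ G_3=16092
G_3=16092  [base 5] 5^(5 + 1) + 3·5^3 + 3·5^2 + 3·5 + 2  →[5↦6]→  6^(6 + 1) + 3·6^3 + 3·6^2 + 3·6 + 2 = 280712  −1 ⇒ G_4=280711
G_4=280711  [base 6] 6^(6 + 1) + 3·6^3 + 3·6^2 + 3·6 + 1  →[6↦7]→  7^(7 + 1) + 3·7^3 + 3·7^2 + 3·7 + 1 = 5765999  −1 ⇒ G_5=5765998

5765999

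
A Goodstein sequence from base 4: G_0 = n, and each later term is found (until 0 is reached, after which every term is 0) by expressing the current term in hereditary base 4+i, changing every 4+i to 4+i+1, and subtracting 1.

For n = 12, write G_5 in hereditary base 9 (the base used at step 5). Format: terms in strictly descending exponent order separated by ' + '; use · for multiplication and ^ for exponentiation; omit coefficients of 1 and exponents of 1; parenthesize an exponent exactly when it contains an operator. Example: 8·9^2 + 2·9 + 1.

G_0 = 12. HB_4(12) = 3·4. Bump = 15. G_1 = 14.
G_1 = 14. HB_5(14) = 2·5 + 4. Bump = 16. G_2 = 15.
G_2 = 15. HB_6(15) = 2·6 + 3. Bump = 17. G_3 = 16.
G_3 = 16. HB_7(16) = 2·7 + 2. Bump = 18. G_4 = 17.
G_4 = 17. HB_8(17) = 2·8 + 1. Bump = 19. G_5 = 18.

2·9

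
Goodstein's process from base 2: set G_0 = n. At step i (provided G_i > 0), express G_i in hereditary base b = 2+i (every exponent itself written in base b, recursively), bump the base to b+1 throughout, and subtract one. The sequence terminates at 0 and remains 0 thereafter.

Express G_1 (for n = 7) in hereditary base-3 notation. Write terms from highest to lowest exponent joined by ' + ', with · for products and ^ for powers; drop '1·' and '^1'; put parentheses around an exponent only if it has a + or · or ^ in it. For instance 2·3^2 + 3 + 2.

3^3 + 3

G_0 = 7. HB_2(7) = 2^2 + 2 + 1. Bump = 31. G_1 = 30.
G_1 = 30. HB_3(30) = 3^3 + 3. Bump = 260. G_2 = 259.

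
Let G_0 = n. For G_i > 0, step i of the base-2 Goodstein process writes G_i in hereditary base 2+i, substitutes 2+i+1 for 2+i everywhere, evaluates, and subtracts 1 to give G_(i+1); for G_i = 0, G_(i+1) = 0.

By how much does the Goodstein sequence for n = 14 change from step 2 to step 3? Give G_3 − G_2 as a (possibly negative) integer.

17469

G_0=14  [base 2] 2^(2 + 1) + 2^2 + 2  →[2↦3]→  3^(3 + 1) + 3^3 + 3 = 111  −1 ⇒ G_1=110
G_1=110  [base 3] 3^(3 + 1) + 3^3 + 2  →[3↦4]→  4^(4 + 1) + 4^4 + 2 = 1282  −1 ⇒ G_2=1281
G_2=1281  [base 4] 4^(4 + 1) + 4^4 + 1  →[4↦5]→  5^(5 + 1) + 5^5 + 1 = 18751  −1 ⇒ G_3=18750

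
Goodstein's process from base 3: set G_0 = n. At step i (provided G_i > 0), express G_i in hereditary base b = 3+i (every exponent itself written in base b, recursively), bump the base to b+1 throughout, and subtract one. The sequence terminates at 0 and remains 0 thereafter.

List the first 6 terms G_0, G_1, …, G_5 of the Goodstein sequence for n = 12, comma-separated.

(0) 12|_3 = 3^2 + 3 ↦ 4^2 + 4|_4 = 20 ⇒ 19
(1) 19|_4 = 4^2 + 3 ↦ 5^2 + 3|_5 = 28 ⇒ 27
(2) 27|_5 = 5^2 + 2 ↦ 6^2 + 2|_6 = 38 ⇒ 37
(3) 37|_6 = 6^2 + 1 ↦ 7^2 + 1|_7 = 50 ⇒ 49
(4) 49|_7 = 7^2 ↦ 8^2|_8 = 64 ⇒ 63

12, 19, 27, 37, 49, 63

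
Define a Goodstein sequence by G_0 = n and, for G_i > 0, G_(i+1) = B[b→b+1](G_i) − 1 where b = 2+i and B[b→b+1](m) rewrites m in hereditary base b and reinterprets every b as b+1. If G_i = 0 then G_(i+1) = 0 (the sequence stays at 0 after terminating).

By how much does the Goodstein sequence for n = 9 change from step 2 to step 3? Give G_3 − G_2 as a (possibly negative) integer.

G_0 = 9. HB_2(9) = 2^(2 + 1) + 1. Bump = 82. G_1 = 81.
G_1 = 81. HB_3(81) = 3^(3 + 1). Bump = 1024. G_2 = 1023.
G_2 = 1023. HB_4(1023) = 3·4^4 + 3·4^3 + 3·4^2 + 3·4 + 3. Bump = 9843. G_3 = 9842.

8819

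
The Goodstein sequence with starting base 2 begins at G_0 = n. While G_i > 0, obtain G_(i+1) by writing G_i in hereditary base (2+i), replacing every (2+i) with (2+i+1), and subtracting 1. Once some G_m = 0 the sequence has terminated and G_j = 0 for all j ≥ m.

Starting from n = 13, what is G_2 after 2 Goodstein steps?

step 0: 13 = 2^(2 + 1) + 2^2 + 1; sub 3 for 2: 3^(3 + 1) + 3^3 + 1; = 109; G_1 = 109−1 = 108
step 1: 108 = 3^(3 + 1) + 3^3; sub 4 for 3: 4^(4 + 1) + 4^4; = 1280; G_2 = 1280−1 = 1279

1279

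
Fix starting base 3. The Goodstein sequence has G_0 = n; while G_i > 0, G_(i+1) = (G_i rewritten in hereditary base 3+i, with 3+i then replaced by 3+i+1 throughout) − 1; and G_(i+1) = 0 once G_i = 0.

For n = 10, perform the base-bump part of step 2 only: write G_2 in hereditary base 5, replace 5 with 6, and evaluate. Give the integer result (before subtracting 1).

28

(0) 10|_3 = 3^2 + 1 ↦ 4^2 + 1|_4 = 17 ⇒ 16
(1) 16|_4 = 4^2 ↦ 5^2|_5 = 25 ⇒ 24
(2) 24|_5 = 4·5 + 4 ↦ 4·6 + 4|_6 = 28 ⇒ 27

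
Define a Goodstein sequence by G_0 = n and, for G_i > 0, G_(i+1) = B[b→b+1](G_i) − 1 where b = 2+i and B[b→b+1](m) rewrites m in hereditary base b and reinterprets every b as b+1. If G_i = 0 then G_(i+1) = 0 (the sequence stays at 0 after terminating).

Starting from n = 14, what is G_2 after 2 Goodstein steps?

G_0=14  [base 2] 2^(2 + 1) + 2^2 + 2  →[2↦3]→  3^(3 + 1) + 3^3 + 3 = 111  −1 ⇒ G_1=110
G_1=110  [base 3] 3^(3 + 1) + 3^3 + 2  →[3↦4]→  4^(4 + 1) + 4^4 + 2 = 1282  −1 ⇒ G_2=1281

1281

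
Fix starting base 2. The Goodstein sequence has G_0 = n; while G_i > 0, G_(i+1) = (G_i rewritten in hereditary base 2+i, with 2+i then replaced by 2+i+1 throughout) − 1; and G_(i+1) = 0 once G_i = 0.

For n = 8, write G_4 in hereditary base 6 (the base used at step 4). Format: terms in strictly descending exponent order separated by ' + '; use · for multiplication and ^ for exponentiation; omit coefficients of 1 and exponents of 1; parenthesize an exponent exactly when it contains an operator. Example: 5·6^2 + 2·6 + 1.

(0) 8|_2 = 2^(2 + 1) ↦ 3^(3 + 1)|_3 = 81 ⇒ 80
(1) 80|_3 = 2·3^3 + 2·3^2 + 2·3 + 2 ↦ 2·4^4 + 2·4^2 + 2·4 + 2|_4 = 554 ⇒ 553
(2) 553|_4 = 2·4^4 + 2·4^2 + 2·4 + 1 ↦ 2·5^5 + 2·5^2 + 2·5 + 1|_5 = 6311 ⇒ 6310
(3) 6310|_5 = 2·5^5 + 2·5^2 + 2·5 ↦ 2·6^6 + 2·6^2 + 2·6|_6 = 93396 ⇒ 93395

2·6^6 + 2·6^2 + 6 + 5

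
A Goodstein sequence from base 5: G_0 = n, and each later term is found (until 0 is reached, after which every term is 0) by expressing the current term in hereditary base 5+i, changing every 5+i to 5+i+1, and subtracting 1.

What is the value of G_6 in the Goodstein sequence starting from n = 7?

4

[0] 7 ≡ 5 + 2 (base 5). Lift 6: 8. −1: 7.
[1] 7 ≡ 6 + 1 (base 6). Lift 7: 8. −1: 7.
[2] 7 ≡ 7 (base 7). Lift 8: 8. −1: 7.
[3] 7 ≡ 7 (base 8). Lift 9: 7. −1: 6.
[4] 6 ≡ 6 (base 9). Lift 10: 6. −1: 5.
[5] 5 ≡ 5 (base 10). Lift 11: 5. −1: 4.
[6] 4 ≡ 4 (base 11). Lift 12: 4. −1: 3.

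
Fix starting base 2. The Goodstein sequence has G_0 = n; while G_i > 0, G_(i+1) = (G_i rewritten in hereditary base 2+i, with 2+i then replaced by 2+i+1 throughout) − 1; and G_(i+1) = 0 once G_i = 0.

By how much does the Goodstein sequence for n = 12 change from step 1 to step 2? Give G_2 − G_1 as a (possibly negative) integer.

958

(0) 12|_2 = 2^(2 + 1) + 2^2 ↦ 3^(3 + 1) + 3^3|_3 = 108 ⇒ 107
(1) 107|_3 = 3^(3 + 1) + 2·3^2 + 2·3 + 2 ↦ 4^(4 + 1) + 2·4^2 + 2·4 + 2|_4 = 1066 ⇒ 1065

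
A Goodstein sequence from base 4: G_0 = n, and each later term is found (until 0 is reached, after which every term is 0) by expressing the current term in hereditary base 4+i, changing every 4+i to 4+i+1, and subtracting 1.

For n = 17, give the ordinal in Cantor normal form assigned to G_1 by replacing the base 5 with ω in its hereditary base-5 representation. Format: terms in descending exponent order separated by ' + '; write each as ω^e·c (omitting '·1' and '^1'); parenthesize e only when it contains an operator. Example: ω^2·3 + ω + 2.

17 —HB4→ 4^2 + 1 —bump→ 5^2 + 1 = 26 —(−1)→ 25
25 —HB5→ 5^2 —bump→ 6^2 = 36 —(−1)→ 35

ω^2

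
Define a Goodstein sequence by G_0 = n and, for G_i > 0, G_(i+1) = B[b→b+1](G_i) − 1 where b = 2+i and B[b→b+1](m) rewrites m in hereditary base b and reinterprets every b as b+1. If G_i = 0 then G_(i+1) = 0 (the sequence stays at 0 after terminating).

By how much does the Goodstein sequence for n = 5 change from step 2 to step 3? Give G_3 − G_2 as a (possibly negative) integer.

base 2: 5 = 2^2 + 1; at 3: 3^3 + 1 = 28; next = 27
base 3: 27 = 3^3; at 4: 4^4 = 256; next = 255
base 4: 255 = 3·4^3 + 3·4^2 + 3·4 + 3; at 5: 3·5^3 + 3·5^2 + 3·5 + 3 = 468; next = 467

212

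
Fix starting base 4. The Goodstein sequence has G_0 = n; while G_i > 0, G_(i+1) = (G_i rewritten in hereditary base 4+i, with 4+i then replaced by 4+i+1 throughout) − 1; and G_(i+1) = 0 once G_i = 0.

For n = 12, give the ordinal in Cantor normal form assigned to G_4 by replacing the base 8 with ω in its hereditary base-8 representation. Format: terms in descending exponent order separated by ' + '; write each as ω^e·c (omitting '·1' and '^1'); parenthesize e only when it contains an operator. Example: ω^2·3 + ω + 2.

ω·2 + 1

(0) 12|_4 = 3·4 ↦ 3·5|_5 = 15 ⇒ 14
(1) 14|_5 = 2·5 + 4 ↦ 2·6 + 4|_6 = 16 ⇒ 15
(2) 15|_6 = 2·6 + 3 ↦ 2·7 + 3|_7 = 17 ⇒ 16
(3) 16|_7 = 2·7 + 2 ↦ 2·8 + 2|_8 = 18 ⇒ 17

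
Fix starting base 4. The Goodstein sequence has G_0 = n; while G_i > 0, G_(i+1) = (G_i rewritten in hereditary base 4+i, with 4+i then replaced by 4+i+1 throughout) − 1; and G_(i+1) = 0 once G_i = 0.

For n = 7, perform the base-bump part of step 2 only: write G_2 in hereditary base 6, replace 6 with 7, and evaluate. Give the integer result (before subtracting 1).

base 4: 7 = 4 + 3; at 5: 5 + 3 = 8; next = 7
base 5: 7 = 5 + 2; at 6: 6 + 2 = 8; next = 7
base 6: 7 = 6 + 1; at 7: 7 + 1 = 8; next = 7

8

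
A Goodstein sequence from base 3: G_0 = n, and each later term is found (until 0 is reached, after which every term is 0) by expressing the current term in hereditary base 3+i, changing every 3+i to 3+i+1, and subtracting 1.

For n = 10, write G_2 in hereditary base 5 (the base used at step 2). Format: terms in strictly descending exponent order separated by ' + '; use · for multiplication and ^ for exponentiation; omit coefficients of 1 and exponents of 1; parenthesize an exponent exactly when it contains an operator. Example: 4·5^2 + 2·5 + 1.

4·5 + 4

G_0=10  [base 3] 3^2 + 1  →[3↦4]→  4^2 + 1 = 17  −1 ⇒ G_1=16
G_1=16  [base 4] 4^2  →[4↦5]→  5^2 = 25  −1 ⇒ G_2=24
G_2=24  [base 5] 4·5 + 4  →[5↦6]→  4·6 + 4 = 28  −1 ⇒ G_3=27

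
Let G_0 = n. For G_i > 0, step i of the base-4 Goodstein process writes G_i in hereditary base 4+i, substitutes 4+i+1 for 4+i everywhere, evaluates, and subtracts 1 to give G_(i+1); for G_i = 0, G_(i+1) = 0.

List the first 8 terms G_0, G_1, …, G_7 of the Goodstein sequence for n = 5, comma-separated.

(0) 5|_4 = 4 + 1 ↦ 5 + 1|_5 = 6 ⇒ 5
(1) 5|_5 = 5 ↦ 6|_6 = 6 ⇒ 5
(2) 5|_6 = 5 ↦ 5|_7 = 5 ⇒ 4
(3) 4|_7 = 4 ↦ 4|_8 = 4 ⇒ 3
(4) 3|_8 = 3 ↦ 3|_9 = 3 ⇒ 2
(5) 2|_9 = 2 ↦ 2|_10 = 2 ⇒ 1
(6) 1|_10 = 1 ↦ 1|_11 = 1 ⇒ 0

5, 5, 5, 4, 3, 2, 1, 0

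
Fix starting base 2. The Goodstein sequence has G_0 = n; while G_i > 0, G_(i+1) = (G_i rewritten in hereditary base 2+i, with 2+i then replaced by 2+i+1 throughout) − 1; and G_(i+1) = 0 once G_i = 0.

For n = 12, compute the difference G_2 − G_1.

958

i=0: 12 = 2^(2 + 1) + 2^2 (b=2); 2→3: 3^(3 + 1) + 3^3 = 108; 108−1 = 107
i=1: 107 = 3^(3 + 1) + 2·3^2 + 2·3 + 2 (b=3); 3→4: 4^(4 + 1) + 2·4^2 + 2·4 + 2 = 1066; 1066−1 = 1065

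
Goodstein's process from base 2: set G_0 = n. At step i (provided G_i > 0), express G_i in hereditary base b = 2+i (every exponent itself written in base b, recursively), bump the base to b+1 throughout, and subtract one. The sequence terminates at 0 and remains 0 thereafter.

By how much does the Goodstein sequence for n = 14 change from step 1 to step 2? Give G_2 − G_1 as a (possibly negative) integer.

i=0: 14 = 2^(2 + 1) + 2^2 + 2 (b=2); 2→3: 3^(3 + 1) + 3^3 + 3 = 111; 111−1 = 110
i=1: 110 = 3^(3 + 1) + 3^3 + 2 (b=3); 3→4: 4^(4 + 1) + 4^4 + 2 = 1282; 1282−1 = 1281

1171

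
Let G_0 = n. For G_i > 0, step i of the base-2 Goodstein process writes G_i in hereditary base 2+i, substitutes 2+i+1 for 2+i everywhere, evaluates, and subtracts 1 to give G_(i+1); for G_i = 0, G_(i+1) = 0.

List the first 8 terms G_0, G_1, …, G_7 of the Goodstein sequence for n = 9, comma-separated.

9, 81, 1023, 9842, 140743, 2471826, 50333399, 1162263921

G_0 = 9. HB_2(9) = 2^(2 + 1) + 1. Bump = 82. G_1 = 81.
G_1 = 81. HB_3(81) = 3^(3 + 1). Bump = 1024. G_2 = 1023.
G_2 = 1023. HB_4(1023) = 3·4^4 + 3·4^3 + 3·4^2 + 3·4 + 3. Bump = 9843. G_3 = 9842.
G_3 = 9842. HB_5(9842) = 3·5^5 + 3·5^3 + 3·5^2 + 3·5 + 2. Bump = 140744. G_4 = 140743.
G_4 = 140743. HB_6(140743) = 3·6^6 + 3·6^3 + 3·6^2 + 3·6 + 1. Bump = 2471827. G_5 = 2471826.
G_5 = 2471826. HB_7(2471826) = 3·7^7 + 3·7^3 + 3·7^2 + 3·7. Bump = 50333400. G_6 = 50333399.
G_6 = 50333399. HB_8(50333399) = 3·8^8 + 3·8^3 + 3·8^2 + 2·8 + 7. Bump = 1162263922. G_7 = 1162263921.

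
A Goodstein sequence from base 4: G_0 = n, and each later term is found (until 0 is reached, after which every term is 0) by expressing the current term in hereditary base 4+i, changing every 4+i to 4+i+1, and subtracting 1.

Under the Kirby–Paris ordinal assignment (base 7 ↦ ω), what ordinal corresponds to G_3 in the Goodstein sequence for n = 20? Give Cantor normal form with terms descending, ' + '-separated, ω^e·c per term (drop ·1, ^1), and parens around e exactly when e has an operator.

(0) 20|_4 = 4^2 + 4 ↦ 5^2 + 5|_5 = 30 ⇒ 29
(1) 29|_5 = 5^2 + 4 ↦ 6^2 + 4|_6 = 40 ⇒ 39
(2) 39|_6 = 6^2 + 3 ↦ 7^2 + 3|_7 = 52 ⇒ 51
(3) 51|_7 = 7^2 + 2 ↦ 8^2 + 2|_8 = 66 ⇒ 65

ω^2 + 2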